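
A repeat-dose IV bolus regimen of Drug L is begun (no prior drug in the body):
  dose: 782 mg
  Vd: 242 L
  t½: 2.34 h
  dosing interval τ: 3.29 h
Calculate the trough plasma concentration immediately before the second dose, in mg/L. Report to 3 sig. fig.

C₀ per dose = Dose / Vd = 782 / 242 = 3.231 mg/L
k = ln2 / t½ = 0.693147 / 2.34 = 0.2962 h⁻¹
Fraction remaining after one interval: r = e^(−kτ) = e^(−0.2962 × 3.29) = 0.3774
Before dose 2, 1 dose has been given (aged 1τ).
C_trough = C₀ × r = 3.231 × 0.3774 = 1.219 mg/L

1.22 mg/L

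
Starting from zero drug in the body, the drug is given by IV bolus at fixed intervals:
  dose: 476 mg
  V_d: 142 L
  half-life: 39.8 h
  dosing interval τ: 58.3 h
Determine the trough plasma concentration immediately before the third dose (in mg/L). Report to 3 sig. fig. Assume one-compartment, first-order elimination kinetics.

1.65 mg/L

C₀ per dose = Dose / Vd = 476 / 142 = 3.352 mg/L
k = ln2 / t½ = 0.693147 / 39.8 = 0.01742 h⁻¹
Fraction remaining after one interval: r = e^(−kτ) = e^(−0.01742 × 58.3) = 0.3622
Before dose 3, 2 doses have been given (aged 1τ, 2τ).
C_trough = C₀ × (r + r²) = 3.352 × (0.3622 + 0.1312) = 1.654 mg/L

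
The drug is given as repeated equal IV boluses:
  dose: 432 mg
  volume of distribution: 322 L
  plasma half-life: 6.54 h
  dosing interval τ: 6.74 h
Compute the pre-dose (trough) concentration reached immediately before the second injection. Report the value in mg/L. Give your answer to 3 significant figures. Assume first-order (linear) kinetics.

C₀ per dose = Dose / Vd = 432 / 322 = 1.342 mg/L
k = ln2 / t½ = 0.693147 / 6.54 = 0.1060 h⁻¹
Fraction remaining after one interval: r = e^(−kτ) = e^(−0.1060 × 6.74) = 0.4895
Before dose 2, 1 dose has been given (aged 1τ).
C_trough = C₀ × r = 1.342 × 0.4895 = 0.6569 mg/L

0.657 mg/L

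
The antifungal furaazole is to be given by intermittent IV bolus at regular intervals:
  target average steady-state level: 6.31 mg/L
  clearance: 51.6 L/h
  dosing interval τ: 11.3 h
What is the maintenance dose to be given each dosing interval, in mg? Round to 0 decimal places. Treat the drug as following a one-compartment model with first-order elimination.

3679 mg

At steady state, Dose/τ = Css × CL.
Dose = Css × CL × τ = 6.31 × 51.60 × 11.3 = 3679 mg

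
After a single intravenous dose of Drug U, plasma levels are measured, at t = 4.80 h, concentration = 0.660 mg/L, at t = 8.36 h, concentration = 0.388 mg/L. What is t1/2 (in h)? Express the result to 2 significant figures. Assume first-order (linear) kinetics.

4.6 h

k = ln(C₁/C₂) / (t₂ − t₁) = ln(0.660/0.388) / (8.36 − 4.80)
  = 0.5312 / 3.560 = 0.1492 h⁻¹
t½ = ln2 / k = 0.693147 / 0.1492 = 4.646 h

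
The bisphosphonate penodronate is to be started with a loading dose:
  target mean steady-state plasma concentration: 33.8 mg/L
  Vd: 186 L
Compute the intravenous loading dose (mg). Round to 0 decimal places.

6287 mg

LD = Css × Vd = 33.8 × 186 = 6287 mg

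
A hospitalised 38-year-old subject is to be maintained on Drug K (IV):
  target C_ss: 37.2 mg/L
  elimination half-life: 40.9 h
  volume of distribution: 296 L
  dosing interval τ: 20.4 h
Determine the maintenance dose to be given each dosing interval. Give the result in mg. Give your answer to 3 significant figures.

3810 mg

k = ln2 / t½ = 0.693147 / 40.9 = 0.01695 h⁻¹
CL = k × Vd = 0.01695 × 296 = 5.017 L/h
At steady state, Dose/τ = Css × CL.
Dose = Css × CL × τ = 37.2 × 5.017 × 20.4 = 3807 mg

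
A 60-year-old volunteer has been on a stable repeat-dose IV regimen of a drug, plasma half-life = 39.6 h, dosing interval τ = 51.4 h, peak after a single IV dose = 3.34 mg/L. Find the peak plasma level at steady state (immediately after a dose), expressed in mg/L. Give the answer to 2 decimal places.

5.63 mg/L

k = ln2 / t½ = 0.693147 / 39.6 = 0.01750 h⁻¹
e^(−kτ) = e^(−0.01750 × 51.4) = 0.4068
Accumulation ratio R = 1 / (1 − e^(−kτ)) = 1 / (1 − 0.4068) = 1.686
Steady-state peak = C₀ × R = 3.34 × 1.686 = 5.631 mg/L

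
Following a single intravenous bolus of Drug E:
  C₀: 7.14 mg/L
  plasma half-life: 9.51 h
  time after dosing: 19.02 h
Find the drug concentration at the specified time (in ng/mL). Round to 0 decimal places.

1785 ng/mL

k = ln2 / t½ = 0.693147 / 9.51 = 0.07289 h⁻¹
t / t½ = 19.02 / 9.51 = 2 half-lives
C = C₀ × (1/2)^2 = 7.140 × 0.2500 = 1.785 mg/L
Convert: 1.785 mg/L × 1000 = 1785 ng/mL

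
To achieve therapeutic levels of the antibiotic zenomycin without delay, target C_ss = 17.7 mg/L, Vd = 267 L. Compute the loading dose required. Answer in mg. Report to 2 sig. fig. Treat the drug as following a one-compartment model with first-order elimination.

LD = Css × Vd = 17.7 × 267 = 4726 mg

4700 mg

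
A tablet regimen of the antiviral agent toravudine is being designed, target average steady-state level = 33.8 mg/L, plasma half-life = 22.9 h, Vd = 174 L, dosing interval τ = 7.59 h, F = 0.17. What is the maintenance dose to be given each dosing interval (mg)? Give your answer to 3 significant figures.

k = ln2 / t½ = 0.693147 / 22.9 = 0.03027 h⁻¹
CL = k × Vd = 0.03027 × 174 = 5.267 L/h
At steady state, F × (Dose/τ) = Css × CL.
Dose = Css × CL × τ / F = 33.8 × 5.267 × 7.59 / 0.17 = 7948 mg

7950 mg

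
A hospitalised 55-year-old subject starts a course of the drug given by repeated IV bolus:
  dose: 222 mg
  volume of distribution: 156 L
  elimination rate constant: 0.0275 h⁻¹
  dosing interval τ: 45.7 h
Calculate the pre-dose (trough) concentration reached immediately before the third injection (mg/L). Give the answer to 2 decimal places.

C₀ per dose = Dose / Vd = 222 / 156 = 1.423 mg/L
Fraction remaining after one interval: r = e^(−kτ) = e^(−0.02750 × 45.7) = 0.2846
Before dose 3, 2 doses have been given (aged 1τ, 2τ).
C_trough = C₀ × (r + r²) = 1.423 × (0.2846 + 0.08100) = 0.5202 mg/L

0.52 mg/L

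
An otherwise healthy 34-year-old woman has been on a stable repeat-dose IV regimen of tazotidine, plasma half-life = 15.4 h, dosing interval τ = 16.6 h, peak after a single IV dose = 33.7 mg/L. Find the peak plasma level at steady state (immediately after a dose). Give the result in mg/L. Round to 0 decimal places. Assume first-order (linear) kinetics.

64 mg/L

k = ln2 / t½ = 0.693147 / 15.4 = 0.04501 h⁻¹
e^(−kτ) = e^(−0.04501 × 16.6) = 0.4737
Accumulation ratio R = 1 / (1 − e^(−kτ)) = 1 / (1 − 0.4737) = 1.900
Steady-state peak = C₀ × R = 33.7 × 1.900 = 64.03 mg/L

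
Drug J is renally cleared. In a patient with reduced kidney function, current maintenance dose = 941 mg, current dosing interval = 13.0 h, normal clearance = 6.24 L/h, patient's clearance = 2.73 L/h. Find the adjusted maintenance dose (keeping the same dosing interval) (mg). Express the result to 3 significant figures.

412 mg

To keep the same average steady-state level, dosing rate must scale with clearance.
CL ratio = 2.73 / 6.24 = 0.4375
New dose (same interval) = 941 × 0.4375 = 411.7 mg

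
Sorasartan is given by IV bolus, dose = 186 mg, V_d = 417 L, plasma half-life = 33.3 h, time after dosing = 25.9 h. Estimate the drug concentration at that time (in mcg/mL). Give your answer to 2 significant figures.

0.26 mcg/mL

C₀ = Dose / Vd = 186.0 / 417 = 0.4460 mg/L
k = ln2 / t½ = 0.693147 / 33.3 = 0.02082 h⁻¹
C = C₀ · e^(−k·t) = 0.4460 × e^(−0.02082 × 25.9)
  = 0.4460 × 0.5832 = 0.2601 mg/L
(0.2601 mg/L = 0.2601 mcg/mL)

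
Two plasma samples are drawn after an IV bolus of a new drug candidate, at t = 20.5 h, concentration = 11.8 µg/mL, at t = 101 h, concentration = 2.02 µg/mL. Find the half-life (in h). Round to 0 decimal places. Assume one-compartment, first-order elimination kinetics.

k = ln(C₁/C₂) / (t₂ − t₁) = ln(11.8/2.02) / (101 − 20.5)
  = 1.765 / 80.50 = 0.02193 h⁻¹
t½ = ln2 / k = 0.693147 / 0.02193 = 31.61 h

32 h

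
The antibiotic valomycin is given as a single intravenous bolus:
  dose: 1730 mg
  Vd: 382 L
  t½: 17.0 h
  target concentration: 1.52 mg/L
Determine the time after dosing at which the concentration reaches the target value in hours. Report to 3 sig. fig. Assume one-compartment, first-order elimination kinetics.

C₀ = Dose / Vd = 1730 / 382 = 4.529 mg/L
k = ln2 / t½ = 0.693147 / 17.0 = 0.04077 h⁻¹
t = ln(C₀ / C) / k = ln(4.529 / 1.52) / 0.04077
  = ln(2.980) / 0.04077 = 1.092 / 0.04077 = 26.78 h

26.8 h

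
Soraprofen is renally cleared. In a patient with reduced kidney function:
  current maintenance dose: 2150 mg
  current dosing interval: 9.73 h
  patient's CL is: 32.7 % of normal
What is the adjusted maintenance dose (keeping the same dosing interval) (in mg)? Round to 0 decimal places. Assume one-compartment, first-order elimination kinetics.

To keep the same average steady-state level, dosing rate must scale with clearance.
CL ratio = 32.7 / 100 = 0.3270
New dose (same interval) = 2150 × 0.3270 = 703.1 mg

703 mg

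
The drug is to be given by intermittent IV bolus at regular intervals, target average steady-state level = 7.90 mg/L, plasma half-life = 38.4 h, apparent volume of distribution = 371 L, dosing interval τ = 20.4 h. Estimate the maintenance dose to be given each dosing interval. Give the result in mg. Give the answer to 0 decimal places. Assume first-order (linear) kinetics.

k = ln2 / t½ = 0.693147 / 38.4 = 0.01805 h⁻¹
CL = k × Vd = 0.01805 × 371 = 6.697 L/h
At steady state, Dose/τ = Css × CL.
Dose = Css × CL × τ = 7.90 × 6.697 × 20.4 = 1079 mg

1079 mg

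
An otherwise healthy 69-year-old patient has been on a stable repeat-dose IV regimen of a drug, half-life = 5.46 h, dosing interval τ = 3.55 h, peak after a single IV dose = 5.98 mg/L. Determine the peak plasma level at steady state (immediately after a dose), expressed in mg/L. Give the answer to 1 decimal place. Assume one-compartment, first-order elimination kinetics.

16.5 mg/L

k = ln2 / t½ = 0.693147 / 5.46 = 0.1270 h⁻¹
e^(−kτ) = e^(−0.1270 × 3.55) = 0.6371
Accumulation ratio R = 1 / (1 − e^(−kτ)) = 1 / (1 − 0.6371) = 2.756
Steady-state peak = C₀ × R = 5.98 × 2.756 = 16.48 mg/L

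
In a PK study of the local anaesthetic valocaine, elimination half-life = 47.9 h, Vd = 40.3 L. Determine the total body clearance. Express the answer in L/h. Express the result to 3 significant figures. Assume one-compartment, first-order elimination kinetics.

k = ln2 / t½ = 0.693147 / 47.9 = 0.01447 h⁻¹
CL = k × Vd = 0.01447 × 40.3 = 0.5831 L/h

0.583 L/h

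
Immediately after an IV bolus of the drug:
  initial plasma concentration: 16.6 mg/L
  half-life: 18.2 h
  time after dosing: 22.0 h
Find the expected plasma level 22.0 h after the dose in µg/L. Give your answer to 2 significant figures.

7200 µg/L

k = ln2 / t½ = 0.693147 / 18.2 = 0.03809 h⁻¹
C = C₀ · e^(−k·t) = 16.60 × e^(−0.03809 × 22.0)
  = 16.60 × 0.4326 = 7.181 mg/L
Convert: 7.181 mg/L × 1000 = 7181 µg/L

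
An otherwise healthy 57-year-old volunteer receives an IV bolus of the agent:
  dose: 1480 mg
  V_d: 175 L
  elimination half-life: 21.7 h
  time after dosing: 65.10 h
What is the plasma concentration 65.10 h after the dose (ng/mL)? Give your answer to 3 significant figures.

C₀ = Dose / Vd = 1480 / 175 = 8.457 mg/L
k = ln2 / t½ = 0.693147 / 21.7 = 0.03194 h⁻¹
t / t½ = 65.10 / 21.7 = 3 half-lives
C = C₀ × (1/2)^3 = 8.457 × 0.1250 = 1.057 mg/L
Convert: 1.057 mg/L × 1000 = 1057 ng/mL

1060 ng/mL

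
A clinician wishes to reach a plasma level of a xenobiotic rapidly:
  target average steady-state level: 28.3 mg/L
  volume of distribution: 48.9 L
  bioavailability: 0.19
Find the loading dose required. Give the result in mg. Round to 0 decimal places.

LD = Css × Vd / F = 28.3 × 48.9 / 0.19 = 7284 mg

7284 mg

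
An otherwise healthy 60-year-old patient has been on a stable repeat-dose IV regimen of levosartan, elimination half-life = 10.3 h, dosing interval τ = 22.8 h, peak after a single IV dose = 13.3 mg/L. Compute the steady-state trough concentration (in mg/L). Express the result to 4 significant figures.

3.656 mg/L

k = ln2 / t½ = 0.693147 / 10.3 = 0.06730 h⁻¹
e^(−kτ) = e^(−0.06730 × 22.8) = 0.2156
Accumulation ratio R = 1 / (1 − e^(−kτ)) = 1 / (1 − 0.2156) = 1.275
Steady-state trough = C₀ × R × e^(−kτ) = 13.3 × 1.275 × 0.2156 = 3.656 mg/L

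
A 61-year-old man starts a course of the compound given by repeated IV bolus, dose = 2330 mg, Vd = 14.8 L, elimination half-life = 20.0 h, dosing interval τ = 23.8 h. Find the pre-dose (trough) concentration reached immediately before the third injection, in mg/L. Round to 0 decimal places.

C₀ per dose = Dose / Vd = 2330 / 14.8 = 157.4 mg/L
k = ln2 / t½ = 0.693147 / 20.0 = 0.03466 h⁻¹
Fraction remaining after one interval: r = e^(−kτ) = e^(−0.03466 × 23.8) = 0.4383
Before dose 3, 2 doses have been given (aged 1τ, 2τ).
C_trough = C₀ × (r + r²) = 157.4 × (0.4383 + 0.1921) = 99.22 mg/L

99 mg/L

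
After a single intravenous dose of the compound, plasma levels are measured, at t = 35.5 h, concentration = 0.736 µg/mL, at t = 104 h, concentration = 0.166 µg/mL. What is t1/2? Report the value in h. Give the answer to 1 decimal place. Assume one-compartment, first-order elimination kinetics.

31.9 h

k = ln(C₁/C₂) / (t₂ − t₁) = ln(0.736/0.166) / (104 − 35.5)
  = 1.489 / 68.50 = 0.02174 h⁻¹
t½ = ln2 / k = 0.693147 / 0.02174 = 31.88 h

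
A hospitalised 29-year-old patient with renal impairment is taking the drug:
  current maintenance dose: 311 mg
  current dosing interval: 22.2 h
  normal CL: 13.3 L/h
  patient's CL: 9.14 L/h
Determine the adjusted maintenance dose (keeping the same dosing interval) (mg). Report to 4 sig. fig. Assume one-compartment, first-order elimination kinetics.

213.7 mg

To keep the same average steady-state level, dosing rate must scale with clearance.
CL ratio = 9.14 / 13.3 = 0.6872
New dose (same interval) = 311 × 0.6872 = 213.7 mg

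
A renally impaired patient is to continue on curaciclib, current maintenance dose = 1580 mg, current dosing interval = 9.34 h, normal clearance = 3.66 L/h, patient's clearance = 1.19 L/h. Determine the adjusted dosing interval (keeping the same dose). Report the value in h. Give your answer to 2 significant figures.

To keep the same average steady-state level, dosing rate must scale with clearance.
CL ratio = 1.19 / 3.66 = 0.3251
New interval (same dose) = 9.34 / 0.3251 = 28.73 h

29 h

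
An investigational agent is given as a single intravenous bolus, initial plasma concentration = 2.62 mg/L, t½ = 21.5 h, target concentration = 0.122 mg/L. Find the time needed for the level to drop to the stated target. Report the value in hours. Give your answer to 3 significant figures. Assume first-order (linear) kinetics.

k = ln2 / t½ = 0.693147 / 21.5 = 0.03224 h⁻¹
t = ln(C₀ / C) / k = ln(2.620 / 0.122) / 0.03224
  = ln(21.48) / 0.03224 = 3.067 / 0.03224 = 95.13 h

95.1 h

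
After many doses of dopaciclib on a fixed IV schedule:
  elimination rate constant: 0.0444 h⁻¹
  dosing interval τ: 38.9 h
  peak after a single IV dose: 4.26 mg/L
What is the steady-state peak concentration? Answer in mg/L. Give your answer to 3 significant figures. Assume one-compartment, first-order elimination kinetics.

e^(−kτ) = e^(−0.04440 × 38.9) = 0.1778
Accumulation ratio R = 1 / (1 − e^(−kτ)) = 1 / (1 − 0.1778) = 1.216
Steady-state peak = C₀ × R = 4.26 × 1.216 = 5.180 mg/L

5.18 mg/L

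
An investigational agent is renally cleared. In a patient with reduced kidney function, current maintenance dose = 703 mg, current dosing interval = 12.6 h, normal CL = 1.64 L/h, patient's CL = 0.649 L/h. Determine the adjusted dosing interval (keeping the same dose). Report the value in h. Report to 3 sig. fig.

To keep the same average steady-state level, dosing rate must scale with clearance.
CL ratio = 0.649 / 1.64 = 0.3957
New interval (same dose) = 12.6 / 0.3957 = 31.84 h

31.8 h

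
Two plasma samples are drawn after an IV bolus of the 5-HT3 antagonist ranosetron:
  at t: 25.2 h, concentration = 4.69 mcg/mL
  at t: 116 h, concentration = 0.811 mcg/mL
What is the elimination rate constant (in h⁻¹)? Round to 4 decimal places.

k = ln(C₁/C₂) / (t₂ − t₁) = ln(4.69/0.811) / (116 − 25.2)
  = 1.755 / 90.80 = 0.01933 h⁻¹

0.0193 h⁻¹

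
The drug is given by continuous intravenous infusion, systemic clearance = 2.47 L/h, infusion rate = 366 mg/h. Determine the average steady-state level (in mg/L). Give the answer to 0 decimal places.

At steady state Css = R₀ / CL = 366 / 2.470 = 148.2 mg/L

148 mg/L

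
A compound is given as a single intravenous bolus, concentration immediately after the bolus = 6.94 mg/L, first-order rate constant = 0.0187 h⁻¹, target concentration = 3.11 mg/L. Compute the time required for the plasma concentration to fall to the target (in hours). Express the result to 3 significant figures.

t = ln(C₀ / C) / k = ln(6.940 / 3.11) / 0.01870
  = ln(2.232) / 0.01870 = 0.8029 / 0.01870 = 42.94 h

42.9 h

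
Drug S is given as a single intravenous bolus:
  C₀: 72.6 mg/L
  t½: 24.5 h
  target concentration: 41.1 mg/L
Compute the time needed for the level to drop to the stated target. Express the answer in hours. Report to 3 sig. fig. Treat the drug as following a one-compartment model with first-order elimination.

20.1 h

k = ln2 / t½ = 0.693147 / 24.5 = 0.02829 h⁻¹
t = ln(C₀ / C) / k = ln(72.60 / 41.1) / 0.02829
  = ln(1.766) / 0.02829 = 0.5687 / 0.02829 = 20.10 h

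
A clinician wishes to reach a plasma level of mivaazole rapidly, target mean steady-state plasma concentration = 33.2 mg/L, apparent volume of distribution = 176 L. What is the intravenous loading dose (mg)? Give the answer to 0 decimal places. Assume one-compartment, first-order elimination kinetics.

LD = Css × Vd = 33.2 × 176 = 5843 mg

5843 mg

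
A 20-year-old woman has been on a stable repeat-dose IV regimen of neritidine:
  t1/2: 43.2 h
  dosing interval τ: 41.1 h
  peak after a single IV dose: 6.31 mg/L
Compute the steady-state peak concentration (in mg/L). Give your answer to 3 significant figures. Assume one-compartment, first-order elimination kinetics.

k = ln2 / t½ = 0.693147 / 43.2 = 0.01605 h⁻¹
e^(−kτ) = e^(−0.01605 × 41.1) = 0.5170
Accumulation ratio R = 1 / (1 − e^(−kτ)) = 1 / (1 − 0.5170) = 2.070
Steady-state peak = C₀ × R = 6.31 × 2.070 = 13.06 mg/L

13.1 mg/L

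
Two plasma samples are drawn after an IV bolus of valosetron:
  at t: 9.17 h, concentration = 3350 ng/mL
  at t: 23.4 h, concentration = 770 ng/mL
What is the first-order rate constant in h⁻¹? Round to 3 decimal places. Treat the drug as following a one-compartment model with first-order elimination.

0.103 h⁻¹

k = ln(C₁/C₂) / (t₂ − t₁) = ln(3350/770) / (23.4 − 9.17)
  = 1.470 / 14.23 = 0.1033 h⁻¹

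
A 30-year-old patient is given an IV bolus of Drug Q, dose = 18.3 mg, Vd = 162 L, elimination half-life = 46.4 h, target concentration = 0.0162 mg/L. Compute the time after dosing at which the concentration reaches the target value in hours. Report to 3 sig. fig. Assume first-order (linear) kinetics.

C₀ = Dose / Vd = 18.30 / 162 = 0.1130 mg/L
k = ln2 / t½ = 0.693147 / 46.4 = 0.01494 h⁻¹
t = ln(C₀ / C) / k = ln(0.1130 / 0.0162) / 0.01494
  = ln(6.975) / 0.01494 = 1.942 / 0.01494 = 130.0 h

130 h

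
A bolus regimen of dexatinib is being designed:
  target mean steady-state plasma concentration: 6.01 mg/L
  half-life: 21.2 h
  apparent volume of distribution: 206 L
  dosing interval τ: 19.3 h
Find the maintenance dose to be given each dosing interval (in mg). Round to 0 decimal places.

k = ln2 / t½ = 0.693147 / 21.2 = 0.03270 h⁻¹
CL = k × Vd = 0.03270 × 206 = 6.736 L/h
At steady state, Dose/τ = Css × CL.
Dose = Css × CL × τ = 6.01 × 6.736 × 19.3 = 781.3 mg

781 mg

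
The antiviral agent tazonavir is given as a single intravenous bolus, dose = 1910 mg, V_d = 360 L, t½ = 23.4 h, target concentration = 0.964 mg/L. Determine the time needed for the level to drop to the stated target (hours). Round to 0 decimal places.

58 h

C₀ = Dose / Vd = 1910 / 360 = 5.306 mg/L
k = ln2 / t½ = 0.693147 / 23.4 = 0.02962 h⁻¹
t = ln(C₀ / C) / k = ln(5.306 / 0.964) / 0.02962
  = ln(5.504) / 0.02962 = 1.705 / 0.02962 = 57.56 h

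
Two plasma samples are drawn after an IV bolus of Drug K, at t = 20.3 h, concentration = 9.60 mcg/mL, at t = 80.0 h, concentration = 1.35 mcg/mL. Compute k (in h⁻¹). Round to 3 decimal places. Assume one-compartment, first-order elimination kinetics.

0.033 h⁻¹

k = ln(C₁/C₂) / (t₂ − t₁) = ln(9.60/1.35) / (80.0 − 20.3)
  = 1.962 / 59.70 = 0.03286 h⁻¹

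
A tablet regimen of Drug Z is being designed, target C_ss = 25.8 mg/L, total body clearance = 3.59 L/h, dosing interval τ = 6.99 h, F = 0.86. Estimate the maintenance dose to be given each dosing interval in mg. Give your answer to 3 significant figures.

753 mg

At steady state, F × (Dose/τ) = Css × CL.
Dose = Css × CL × τ / F = 25.8 × 3.590 × 6.99 / 0.86 = 752.8 mg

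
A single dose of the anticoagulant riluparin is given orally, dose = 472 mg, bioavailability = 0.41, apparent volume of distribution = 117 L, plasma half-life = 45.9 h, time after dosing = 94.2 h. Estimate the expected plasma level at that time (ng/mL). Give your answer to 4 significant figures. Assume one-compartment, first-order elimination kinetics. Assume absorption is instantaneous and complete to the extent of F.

398.8 ng/mL

Amount reaching circulation = F × Dose = 0.41 × 472.0 = 193.5 mg
C₀ = F·Dose / Vd = 193.5 / 117 = 1.654 mg/L
k = ln2 / t½ = 0.693147 / 45.9 = 0.01510 h⁻¹
C = C₀ · e^(−k·t) = 1.654 × e^(−0.01510 × 94.2)
  = 1.654 × 0.2411 = 0.3988 mg/L
Convert: 0.3988 mg/L × 1000 = 398.8 ng/mL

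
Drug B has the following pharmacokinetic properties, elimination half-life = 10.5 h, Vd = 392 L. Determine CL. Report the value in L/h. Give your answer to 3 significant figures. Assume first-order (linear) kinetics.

k = ln2 / t½ = 0.693147 / 10.5 = 0.06601 h⁻¹
CL = k × Vd = 0.06601 × 392 = 25.88 L/h

25.9 L/h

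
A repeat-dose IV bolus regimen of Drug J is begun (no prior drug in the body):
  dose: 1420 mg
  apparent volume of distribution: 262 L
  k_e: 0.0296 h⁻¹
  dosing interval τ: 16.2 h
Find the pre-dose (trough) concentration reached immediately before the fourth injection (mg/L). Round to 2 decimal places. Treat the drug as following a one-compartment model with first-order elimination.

6.72 mg/L

C₀ per dose = Dose / Vd = 1420 / 262 = 5.420 mg/L
Fraction remaining after one interval: r = e^(−kτ) = e^(−0.02960 × 16.2) = 0.6191
Before dose 4, 3 doses have been given (aged 1τ, 2τ, 3τ).
C_trough = C₀ × (r + r² + … + r^3) = C₀ × r(1−r^3)/(1−r)
        = 5.420 × 0.6191 × (1 − 0.2373) / (1 − 0.6191) = 6.719 mg/L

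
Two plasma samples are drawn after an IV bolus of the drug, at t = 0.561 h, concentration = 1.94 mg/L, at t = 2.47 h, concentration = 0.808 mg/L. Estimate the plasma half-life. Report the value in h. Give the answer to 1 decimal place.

k = ln(C₁/C₂) / (t₂ − t₁) = ln(1.94/0.808) / (2.47 − 0.561)
  = 0.8759 / 1.909 = 0.4588 h⁻¹
t½ = ln2 / k = 0.693147 / 0.4588 = 1.511 h

1.5 h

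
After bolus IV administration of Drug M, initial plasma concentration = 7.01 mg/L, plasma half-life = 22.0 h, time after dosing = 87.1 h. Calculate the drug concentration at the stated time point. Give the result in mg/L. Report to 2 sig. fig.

0.45 mg/L

k = ln2 / t½ = 0.693147 / 22.0 = 0.03151 h⁻¹
C = C₀ · e^(−k·t) = 7.010 × e^(−0.03151 × 87.1)
  = 7.010 × 0.06428 = 0.4506 mg/L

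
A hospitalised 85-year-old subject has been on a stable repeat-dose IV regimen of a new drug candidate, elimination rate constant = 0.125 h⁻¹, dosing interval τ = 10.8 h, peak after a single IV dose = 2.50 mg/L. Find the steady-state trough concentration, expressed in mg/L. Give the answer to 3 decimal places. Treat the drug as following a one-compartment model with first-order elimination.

e^(−kτ) = e^(−0.1250 × 10.8) = 0.2592
Accumulation ratio R = 1 / (1 − e^(−kτ)) = 1 / (1 − 0.2592) = 1.350
Steady-state trough = C₀ × R × e^(−kτ) = 2.50 × 1.350 × 0.2592 = 0.8748 mg/L

0.875 mg/L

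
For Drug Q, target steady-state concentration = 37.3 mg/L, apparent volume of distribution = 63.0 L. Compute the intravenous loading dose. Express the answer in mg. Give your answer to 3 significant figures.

2350 mg

LD = Css × Vd = 37.3 × 63.0 = 2350 mg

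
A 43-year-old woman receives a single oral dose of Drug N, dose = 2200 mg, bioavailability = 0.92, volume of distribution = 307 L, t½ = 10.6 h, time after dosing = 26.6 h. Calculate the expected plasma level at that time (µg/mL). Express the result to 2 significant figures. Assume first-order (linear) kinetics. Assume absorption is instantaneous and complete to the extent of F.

Amount reaching circulation = F × Dose = 0.92 × 2200 = 2024 mg
C₀ = F·Dose / Vd = 2024 / 307 = 6.593 mg/L
k = ln2 / t½ = 0.693147 / 10.6 = 0.06539 h⁻¹
C = C₀ · e^(−k·t) = 6.593 × e^(−0.06539 × 26.6)
  = 6.593 × 0.1756 = 1.158 mg/L
(1.158 mg/L = 1.158 µg/mL)

1.2 µg/mL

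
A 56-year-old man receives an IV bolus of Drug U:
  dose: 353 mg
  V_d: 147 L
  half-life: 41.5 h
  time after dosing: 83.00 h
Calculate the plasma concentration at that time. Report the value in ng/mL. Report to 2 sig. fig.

600 ng/mL

C₀ = Dose / Vd = 353.0 / 147 = 2.401 mg/L
k = ln2 / t½ = 0.693147 / 41.5 = 0.01670 h⁻¹
t / t½ = 83.00 / 41.5 = 2 half-lives
C = C₀ × (1/2)^2 = 2.401 × 0.2500 = 0.6003 mg/L
Convert: 0.6003 mg/L × 1000 = 600.3 ng/mL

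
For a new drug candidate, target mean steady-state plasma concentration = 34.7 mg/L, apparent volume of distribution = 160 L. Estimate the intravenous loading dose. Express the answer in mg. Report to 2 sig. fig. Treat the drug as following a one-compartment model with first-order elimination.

5600 mg

LD = Css × Vd = 34.7 × 160 = 5552 mg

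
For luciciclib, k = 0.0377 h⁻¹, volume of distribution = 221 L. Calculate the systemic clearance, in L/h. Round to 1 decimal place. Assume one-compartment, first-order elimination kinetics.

CL = k × Vd = 0.0377 × 221 = 8.332 L/h

8.3 L/h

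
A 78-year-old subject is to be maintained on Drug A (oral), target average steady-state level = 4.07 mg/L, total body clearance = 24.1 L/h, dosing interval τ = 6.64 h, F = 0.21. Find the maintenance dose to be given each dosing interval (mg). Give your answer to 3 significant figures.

At steady state, F × (Dose/τ) = Css × CL.
Dose = Css × CL × τ / F = 4.07 × 24.10 × 6.64 / 0.21 = 3101 mg

3100 mg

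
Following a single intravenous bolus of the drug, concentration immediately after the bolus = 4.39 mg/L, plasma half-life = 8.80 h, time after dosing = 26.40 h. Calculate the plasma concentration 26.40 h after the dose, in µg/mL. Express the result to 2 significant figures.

k = ln2 / t½ = 0.693147 / 8.80 = 0.07877 h⁻¹
t / t½ = 26.40 / 8.80 = 3 half-lives
C = C₀ × (1/2)^3 = 4.390 × 0.1250 = 0.5488 mg/L
(0.5488 mg/L = 0.5488 µg/mL)

0.55 µg/mL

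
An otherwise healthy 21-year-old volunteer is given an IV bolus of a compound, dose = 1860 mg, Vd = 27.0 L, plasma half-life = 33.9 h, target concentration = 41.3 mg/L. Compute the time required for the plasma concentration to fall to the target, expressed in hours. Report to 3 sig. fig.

25.0 h

C₀ = Dose / Vd = 1860 / 27.0 = 68.89 mg/L
k = ln2 / t½ = 0.693147 / 33.9 = 0.02045 h⁻¹
t = ln(C₀ / C) / k = ln(68.89 / 41.3) / 0.02045
  = ln(1.668) / 0.02045 = 0.5116 / 0.02045 = 25.02 h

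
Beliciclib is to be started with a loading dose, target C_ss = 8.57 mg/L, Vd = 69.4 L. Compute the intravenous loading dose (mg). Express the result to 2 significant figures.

590 mg

LD = Css × Vd = 8.57 × 69.4 = 594.8 mg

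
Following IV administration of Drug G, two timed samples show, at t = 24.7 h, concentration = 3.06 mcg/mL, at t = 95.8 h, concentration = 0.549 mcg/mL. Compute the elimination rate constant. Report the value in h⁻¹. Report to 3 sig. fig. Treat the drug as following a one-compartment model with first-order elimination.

0.0242 h⁻¹

k = ln(C₁/C₂) / (t₂ − t₁) = ln(3.06/0.549) / (95.8 − 24.7)
  = 1.718 / 71.10 = 0.02416 h⁻¹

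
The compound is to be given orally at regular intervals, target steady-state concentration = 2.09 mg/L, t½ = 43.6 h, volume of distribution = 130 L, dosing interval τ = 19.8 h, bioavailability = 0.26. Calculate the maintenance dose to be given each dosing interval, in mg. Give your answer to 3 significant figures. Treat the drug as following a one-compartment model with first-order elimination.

k = ln2 / t½ = 0.693147 / 43.6 = 0.01590 h⁻¹
CL = k × Vd = 0.01590 × 130 = 2.067 L/h
At steady state, F × (Dose/τ) = Css × CL.
Dose = Css × CL × τ / F = 2.09 × 2.067 × 19.8 / 0.26 = 329.0 mg

329 mg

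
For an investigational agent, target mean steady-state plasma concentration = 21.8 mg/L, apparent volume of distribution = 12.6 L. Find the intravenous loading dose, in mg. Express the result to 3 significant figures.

275 mg

LD = Css × Vd = 21.8 × 12.6 = 274.7 mg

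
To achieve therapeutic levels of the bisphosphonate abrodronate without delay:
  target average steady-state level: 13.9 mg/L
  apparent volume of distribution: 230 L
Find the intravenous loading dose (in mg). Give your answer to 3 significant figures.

3200 mg

LD = Css × Vd = 13.9 × 230 = 3197 mg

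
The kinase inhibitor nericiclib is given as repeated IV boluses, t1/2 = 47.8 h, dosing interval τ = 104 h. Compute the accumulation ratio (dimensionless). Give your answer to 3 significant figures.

k = ln2 / t½ = 0.693147 / 47.8 = 0.01450 h⁻¹
e^(−kτ) = e^(−0.01450 × 104) = 0.2214
Accumulation ratio R = 1 / (1 − e^(−kτ)) = 1 / (1 − 0.2214) = 1.284

1.28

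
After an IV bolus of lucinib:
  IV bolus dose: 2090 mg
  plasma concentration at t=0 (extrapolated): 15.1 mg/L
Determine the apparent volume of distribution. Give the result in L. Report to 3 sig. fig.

Vd = Dose / C₀ = 2090 / 15.1 = 138.4 L

138 L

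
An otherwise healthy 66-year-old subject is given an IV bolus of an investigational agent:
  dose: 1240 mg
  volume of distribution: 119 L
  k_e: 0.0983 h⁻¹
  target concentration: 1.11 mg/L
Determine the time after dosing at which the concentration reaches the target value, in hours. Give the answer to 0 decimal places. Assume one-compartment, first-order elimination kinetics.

23 h

C₀ = Dose / Vd = 1240 / 119 = 10.42 mg/L
t = ln(C₀ / C) / k = ln(10.42 / 1.11) / 0.09830
  = ln(9.387) / 0.09830 = 2.239 / 0.09830 = 22.78 h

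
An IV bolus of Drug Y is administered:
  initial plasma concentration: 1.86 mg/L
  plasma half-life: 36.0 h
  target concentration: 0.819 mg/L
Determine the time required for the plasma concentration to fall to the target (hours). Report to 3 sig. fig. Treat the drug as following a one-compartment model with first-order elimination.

k = ln2 / t½ = 0.693147 / 36.0 = 0.01925 h⁻¹
t = ln(C₀ / C) / k = ln(1.860 / 0.819) / 0.01925
  = ln(2.271) / 0.01925 = 0.8202 / 0.01925 = 42.61 h

42.6 h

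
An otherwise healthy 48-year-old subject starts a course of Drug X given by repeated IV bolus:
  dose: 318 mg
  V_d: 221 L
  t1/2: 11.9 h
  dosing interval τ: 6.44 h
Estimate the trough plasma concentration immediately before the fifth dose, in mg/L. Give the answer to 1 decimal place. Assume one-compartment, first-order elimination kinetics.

2.5 mg/L

C₀ per dose = Dose / Vd = 318 / 221 = 1.439 mg/L
k = ln2 / t½ = 0.693147 / 11.9 = 0.05825 h⁻¹
Fraction remaining after one interval: r = e^(−kτ) = e^(−0.05825 × 6.44) = 0.6872
Before dose 5, 4 doses have been given (aged 1τ, 2τ, 3τ, 4τ).
C_trough = C₀ × (r + r² + … + r^4) = C₀ × r(1−r^4)/(1−r)
        = 1.439 × 0.6872 × (1 − 0.2230) / (1 − 0.6872) = 2.456 mg/L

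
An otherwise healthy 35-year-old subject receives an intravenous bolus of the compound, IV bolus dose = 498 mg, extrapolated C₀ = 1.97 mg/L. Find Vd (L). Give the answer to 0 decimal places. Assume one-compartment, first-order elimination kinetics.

Vd = Dose / C₀ = 498.0 / 1.97 = 252.8 L

253 L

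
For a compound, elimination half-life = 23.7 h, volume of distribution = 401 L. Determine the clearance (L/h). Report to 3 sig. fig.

11.7 L/h

k = ln2 / t½ = 0.693147 / 23.7 = 0.02925 h⁻¹
CL = k × Vd = 0.02925 × 401 = 11.73 L/h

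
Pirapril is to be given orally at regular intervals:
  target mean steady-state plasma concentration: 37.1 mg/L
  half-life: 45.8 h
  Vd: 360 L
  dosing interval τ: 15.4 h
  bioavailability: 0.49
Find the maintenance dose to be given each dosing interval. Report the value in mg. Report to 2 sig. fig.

k = ln2 / t½ = 0.693147 / 45.8 = 0.01513 h⁻¹
CL = k × Vd = 0.01513 × 360 = 5.447 L/h
At steady state, F × (Dose/τ) = Css × CL.
Dose = Css × CL × τ / F = 37.1 × 5.447 × 15.4 / 0.49 = 6351 mg

6400 mg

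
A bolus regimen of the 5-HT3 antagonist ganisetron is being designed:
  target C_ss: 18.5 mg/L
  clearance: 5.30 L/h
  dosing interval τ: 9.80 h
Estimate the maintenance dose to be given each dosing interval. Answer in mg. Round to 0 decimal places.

961 mg

At steady state, Dose/τ = Css × CL.
Dose = Css × CL × τ = 18.5 × 5.300 × 9.80 = 960.9 mg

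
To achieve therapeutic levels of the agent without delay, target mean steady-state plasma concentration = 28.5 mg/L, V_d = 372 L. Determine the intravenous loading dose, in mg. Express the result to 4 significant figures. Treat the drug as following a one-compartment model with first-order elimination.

10600 mg

LD = Css × Vd = 28.5 × 372 = 10600 mg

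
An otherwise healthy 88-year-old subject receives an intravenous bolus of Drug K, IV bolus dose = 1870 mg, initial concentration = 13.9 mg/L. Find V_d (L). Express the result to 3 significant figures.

135 L

Vd = Dose / C₀ = 1870 / 13.9 = 134.5 L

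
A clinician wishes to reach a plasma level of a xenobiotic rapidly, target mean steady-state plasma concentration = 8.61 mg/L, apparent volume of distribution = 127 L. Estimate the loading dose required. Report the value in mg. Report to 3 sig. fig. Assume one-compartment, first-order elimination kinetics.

1090 mg

LD = Css × Vd = 8.61 × 127 = 1093 mg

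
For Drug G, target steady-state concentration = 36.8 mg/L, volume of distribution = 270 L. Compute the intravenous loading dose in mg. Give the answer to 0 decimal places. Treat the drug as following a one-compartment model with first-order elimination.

9936 mg

LD = Css × Vd = 36.8 × 270 = 9936 mg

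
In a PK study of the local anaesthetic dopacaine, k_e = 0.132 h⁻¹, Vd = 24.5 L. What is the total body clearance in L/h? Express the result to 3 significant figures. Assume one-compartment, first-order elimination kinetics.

3.23 L/h

CL = k × Vd = 0.132 × 24.5 = 3.234 L/h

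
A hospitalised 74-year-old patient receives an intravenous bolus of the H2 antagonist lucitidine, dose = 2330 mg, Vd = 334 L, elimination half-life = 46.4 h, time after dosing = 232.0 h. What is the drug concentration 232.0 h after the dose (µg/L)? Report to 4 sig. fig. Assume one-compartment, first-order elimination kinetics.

C₀ = Dose / Vd = 2330 / 334 = 6.976 mg/L
k = ln2 / t½ = 0.693147 / 46.4 = 0.01494 h⁻¹
t / t½ = 232.0 / 46.4 = 5 half-lives
C = C₀ × (1/2)^5 = 6.976 × 0.03125 = 0.2180 mg/L
Convert: 0.2180 mg/L × 1000 = 218.0 µg/L

218.0 µg/L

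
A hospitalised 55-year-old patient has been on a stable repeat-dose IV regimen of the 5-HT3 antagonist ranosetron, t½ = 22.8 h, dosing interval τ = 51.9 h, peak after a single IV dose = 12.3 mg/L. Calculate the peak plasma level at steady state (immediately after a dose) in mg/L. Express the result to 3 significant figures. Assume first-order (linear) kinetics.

15.5 mg/L

k = ln2 / t½ = 0.693147 / 22.8 = 0.03040 h⁻¹
e^(−kτ) = e^(−0.03040 × 51.9) = 0.2064
Accumulation ratio R = 1 / (1 − e^(−kτ)) = 1 / (1 − 0.2064) = 1.260
Steady-state peak = C₀ × R = 12.3 × 1.260 = 15.50 mg/L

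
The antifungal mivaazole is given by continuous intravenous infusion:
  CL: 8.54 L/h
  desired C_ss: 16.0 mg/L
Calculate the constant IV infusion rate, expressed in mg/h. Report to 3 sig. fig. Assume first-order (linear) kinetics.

137 mg/h

At steady state, infusion rate R₀ = Css × CL = 16.0 × 8.540 = 136.6 mg/h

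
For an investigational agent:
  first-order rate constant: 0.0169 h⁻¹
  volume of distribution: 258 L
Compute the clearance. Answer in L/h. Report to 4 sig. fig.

4.360 L/h

CL = k × Vd = 0.0169 × 258 = 4.360 L/h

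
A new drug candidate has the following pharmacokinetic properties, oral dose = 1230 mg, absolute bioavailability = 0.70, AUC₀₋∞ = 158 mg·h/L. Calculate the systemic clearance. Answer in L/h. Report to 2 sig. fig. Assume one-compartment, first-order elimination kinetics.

CL = F·Dose / AUC = 0.70 × 1230 / 158 = 5.449 L/h

5.4 L/h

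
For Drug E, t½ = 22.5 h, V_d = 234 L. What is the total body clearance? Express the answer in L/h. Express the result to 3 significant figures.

k = ln2 / t½ = 0.693147 / 22.5 = 0.03081 h⁻¹
CL = k × Vd = 0.03081 × 234 = 7.210 L/h

7.21 L/h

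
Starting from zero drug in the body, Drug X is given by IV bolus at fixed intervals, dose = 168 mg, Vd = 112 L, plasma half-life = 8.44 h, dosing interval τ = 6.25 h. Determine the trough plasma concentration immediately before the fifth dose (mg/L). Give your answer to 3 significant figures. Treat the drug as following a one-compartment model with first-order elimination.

1.95 mg/L

C₀ per dose = Dose / Vd = 168 / 112 = 1.500 mg/L
k = ln2 / t½ = 0.693147 / 8.44 = 0.08213 h⁻¹
Fraction remaining after one interval: r = e^(−kτ) = e^(−0.08213 × 6.25) = 0.5985
Before dose 5, 4 doses have been given (aged 1τ, 2τ, 3τ, 4τ).
C_trough = C₀ × (r + r² + … + r^4) = C₀ × r(1−r^4)/(1−r)
        = 1.500 × 0.5985 × (1 − 0.1283) / (1 − 0.5985) = 1.949 mg/L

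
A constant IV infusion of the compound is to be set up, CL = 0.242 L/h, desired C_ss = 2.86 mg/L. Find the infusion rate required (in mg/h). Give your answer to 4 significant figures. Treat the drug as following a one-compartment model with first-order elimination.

0.6921 mg/h

At steady state, infusion rate R₀ = Css × CL = 2.86 × 0.2420 = 0.6921 mg/h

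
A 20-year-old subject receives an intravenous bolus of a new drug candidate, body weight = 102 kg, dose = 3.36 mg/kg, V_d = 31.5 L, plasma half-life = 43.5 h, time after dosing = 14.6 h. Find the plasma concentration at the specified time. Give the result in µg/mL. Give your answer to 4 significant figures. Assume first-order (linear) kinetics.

Total dose = 3.36 × 102 = 342.7 mg
C₀ = Dose / Vd = 342.7 / 31.5 = 10.88 mg/L
k = ln2 / t½ = 0.693147 / 43.5 = 0.01593 h⁻¹
C = C₀ · e^(−k·t) = 10.88 × e^(−0.01593 × 14.6)
  = 10.88 × 0.7925 = 8.622 mg/L
(8.622 mg/L = 8.622 µg/mL)

8.622 µg/mL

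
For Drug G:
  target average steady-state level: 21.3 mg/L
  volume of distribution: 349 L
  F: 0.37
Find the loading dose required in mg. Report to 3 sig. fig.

20100 mg

LD = Css × Vd / F = 21.3 × 349 / 0.37 = 20090 mg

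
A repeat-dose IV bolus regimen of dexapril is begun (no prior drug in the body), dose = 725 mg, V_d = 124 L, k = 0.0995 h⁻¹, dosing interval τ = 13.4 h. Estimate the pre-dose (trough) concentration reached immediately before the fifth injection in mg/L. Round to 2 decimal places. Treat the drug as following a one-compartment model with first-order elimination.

C₀ per dose = Dose / Vd = 725 / 124 = 5.847 mg/L
Fraction remaining after one interval: r = e^(−kτ) = e^(−0.09950 × 13.4) = 0.2636
Before dose 5, 4 doses have been given (aged 1τ, 2τ, 3τ, 4τ).
C_trough = C₀ × (r + r² + … + r^4) = C₀ × r(1−r^4)/(1−r)
        = 5.847 × 0.2636 × (1 − 0.004828) / (1 − 0.2636) = 2.083 mg/L

2.08 mg/L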